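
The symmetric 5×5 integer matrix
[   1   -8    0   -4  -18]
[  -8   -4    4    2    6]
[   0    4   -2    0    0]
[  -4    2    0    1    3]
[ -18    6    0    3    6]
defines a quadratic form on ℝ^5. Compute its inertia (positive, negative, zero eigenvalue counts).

step 0: pivot 1 → sign +
step 1: pivot -68 → sign −
step 2: pivot -30/17 → sign −
step 3: pivot -3/5 → sign −
step 4: row/col 4 already zero → sign 0
signature = (1, 3, 1)

Answer: (1, 3, 1)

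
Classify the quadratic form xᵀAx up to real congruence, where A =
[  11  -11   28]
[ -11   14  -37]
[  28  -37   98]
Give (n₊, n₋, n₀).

Answer: (2, 1, 0)

Derivation:
step 0: pivot 11 → sign +
step 1: pivot 3 → sign +
step 2: pivot -3/11 → sign −
signature = (2, 1, 0)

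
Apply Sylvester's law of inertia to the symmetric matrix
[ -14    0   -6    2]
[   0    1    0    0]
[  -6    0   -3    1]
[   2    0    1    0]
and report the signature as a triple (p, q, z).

Answer: (2, 2, 0)

Derivation:
step 0: pivot -14 → sign −
step 1: pivot 1 → sign +
step 2: pivot -3/7 → sign −
step 3: pivot 1/3 → sign +
signature = (2, 2, 0)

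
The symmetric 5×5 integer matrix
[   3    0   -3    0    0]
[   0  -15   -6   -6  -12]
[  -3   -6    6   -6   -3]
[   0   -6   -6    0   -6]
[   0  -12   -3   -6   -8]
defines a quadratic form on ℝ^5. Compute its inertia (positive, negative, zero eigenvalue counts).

step 0: pivot 3 → sign +
step 1: pivot -15 → sign −
step 2: pivot 27/5 → sign +
step 3: pivot 1 → sign +
step 4: row/col 4 already zero → sign 0
signature = (3, 1, 1)

Answer: (3, 1, 1)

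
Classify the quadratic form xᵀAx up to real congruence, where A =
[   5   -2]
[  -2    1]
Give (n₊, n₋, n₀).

step 0: pivot 5 → sign +
step 1: pivot 1/5 → sign +
signature = (2, 0, 0)

Answer: (2, 0, 0)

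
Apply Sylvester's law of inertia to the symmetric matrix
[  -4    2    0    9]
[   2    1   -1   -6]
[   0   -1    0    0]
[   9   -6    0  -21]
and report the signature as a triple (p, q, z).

Answer: (1, 3, 0)

Derivation:
step 0: pivot -4 → sign −
step 1: pivot 2 → sign +
step 2: pivot -1/2 → sign −
step 3: pivot -3/4 → sign −
signature = (1, 3, 0)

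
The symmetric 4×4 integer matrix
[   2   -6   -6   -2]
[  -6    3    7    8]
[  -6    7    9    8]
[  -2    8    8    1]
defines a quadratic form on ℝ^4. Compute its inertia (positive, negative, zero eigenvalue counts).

Answer: (1, 3, 0)

Derivation:
step 0: pivot 2 → sign +
step 1: pivot -15 → sign −
step 2: pivot -14/15 → sign −
step 3: pivot -3/7 → sign −
signature = (1, 3, 0)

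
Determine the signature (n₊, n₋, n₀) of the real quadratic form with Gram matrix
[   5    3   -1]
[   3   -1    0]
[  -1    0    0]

step 0: pivot 5 → sign +
step 1: pivot -14/5 → sign −
step 2: pivot -1/14 → sign −
signature = (1, 2, 0)

Answer: (1, 2, 0)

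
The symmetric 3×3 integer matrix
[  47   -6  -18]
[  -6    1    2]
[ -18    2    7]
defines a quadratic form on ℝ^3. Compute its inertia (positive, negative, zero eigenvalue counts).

Answer: (2, 1, 0)

Derivation:
step 0: pivot 47 → sign +
step 1: pivot 11/47 → sign +
step 2: pivot -3/11 → sign −
signature = (2, 1, 0)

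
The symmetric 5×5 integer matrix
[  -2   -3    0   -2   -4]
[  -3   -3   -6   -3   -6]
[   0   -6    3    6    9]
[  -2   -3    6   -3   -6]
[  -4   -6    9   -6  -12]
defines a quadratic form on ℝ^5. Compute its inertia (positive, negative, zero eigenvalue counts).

Answer: (2, 3, 0)

Derivation:
step 0: pivot -2 → sign −
step 1: pivot 3/2 → sign +
step 2: pivot -21 → sign −
step 3: pivot 5/7 → sign +
step 4: pivot -3/5 → sign −
signature = (2, 3, 0)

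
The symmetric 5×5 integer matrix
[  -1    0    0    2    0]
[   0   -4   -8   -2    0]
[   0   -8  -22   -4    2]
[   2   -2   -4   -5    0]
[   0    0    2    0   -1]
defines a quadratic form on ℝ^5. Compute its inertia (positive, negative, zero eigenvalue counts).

Answer: (0, 4, 1)

Derivation:
step 0: pivot -1 → sign −
step 1: pivot -4 → sign −
step 2: pivot -6 → sign −
step 3: pivot -1/3 → sign −
step 4: row/col 4 already zero → sign 0
signature = (0, 4, 1)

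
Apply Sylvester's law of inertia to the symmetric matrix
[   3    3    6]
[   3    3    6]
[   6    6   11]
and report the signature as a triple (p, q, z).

Answer: (1, 1, 1)

Derivation:
step 0: pivot 3 → sign +
step 1: pivot -1 → sign −
step 2: row/col 2 already zero → sign 0
signature = (1, 1, 1)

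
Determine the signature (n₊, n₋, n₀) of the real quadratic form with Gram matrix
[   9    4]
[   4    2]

Answer: (2, 0, 0)

Derivation:
step 0: pivot 9 → sign +
step 1: pivot 2/9 → sign +
signature = (2, 0, 0)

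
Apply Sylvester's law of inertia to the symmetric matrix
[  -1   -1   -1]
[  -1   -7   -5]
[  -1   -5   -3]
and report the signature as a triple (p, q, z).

step 0: pivot -1 → sign −
step 1: pivot -6 → sign −
step 2: pivot 2/3 → sign +
signature = (1, 2, 0)

Answer: (1, 2, 0)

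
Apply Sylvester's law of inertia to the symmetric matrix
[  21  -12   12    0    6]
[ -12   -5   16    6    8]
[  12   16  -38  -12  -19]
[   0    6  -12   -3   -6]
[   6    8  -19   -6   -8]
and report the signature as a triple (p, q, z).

step 0: pivot 21 → sign +
step 1: pivot -83/7 → sign −
step 2: pivot -66/83 → sign −
step 3: pivot 3/11 → sign +
step 4: pivot 3/2 → sign +
signature = (3, 2, 0)

Answer: (3, 2, 0)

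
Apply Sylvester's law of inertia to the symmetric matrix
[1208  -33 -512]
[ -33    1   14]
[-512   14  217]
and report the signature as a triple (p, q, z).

step 0: pivot 1208 → sign +
step 1: pivot 119/1208 → sign +
step 2: pivot -1/119 → sign −
signature = (2, 1, 0)

Answer: (2, 1, 0)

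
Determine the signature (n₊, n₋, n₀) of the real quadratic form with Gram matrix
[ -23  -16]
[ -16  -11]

step 0: pivot -23 → sign −
step 1: pivot 3/23 → sign +
signature = (1, 1, 0)

Answer: (1, 1, 0)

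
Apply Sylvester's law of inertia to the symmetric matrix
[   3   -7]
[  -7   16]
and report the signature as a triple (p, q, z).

step 0: pivot 3 → sign +
step 1: pivot -1/3 → sign −
signature = (1, 1, 0)

Answer: (1, 1, 0)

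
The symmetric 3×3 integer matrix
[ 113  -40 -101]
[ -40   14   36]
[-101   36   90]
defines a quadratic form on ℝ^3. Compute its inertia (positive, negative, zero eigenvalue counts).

step 0: pivot 113 → sign +
step 1: pivot -18/113 → sign −
step 2: pivot 1/9 → sign +
signature = (2, 1, 0)

Answer: (2, 1, 0)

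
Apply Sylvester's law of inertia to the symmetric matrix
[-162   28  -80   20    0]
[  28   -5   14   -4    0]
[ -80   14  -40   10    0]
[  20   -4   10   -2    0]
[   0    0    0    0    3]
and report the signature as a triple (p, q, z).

step 0: pivot -162 → sign −
step 1: pivot -13/81 → sign −
step 2: pivot -4/13 → sign −
step 3: pivot 3 → sign +
step 4: pivot 3 → sign +
signature = (2, 3, 0)

Answer: (2, 3, 0)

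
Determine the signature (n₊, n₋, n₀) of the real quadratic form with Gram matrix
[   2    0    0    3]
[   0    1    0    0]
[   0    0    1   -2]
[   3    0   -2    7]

Answer: (3, 1, 0)

Derivation:
step 0: pivot 2 → sign +
step 1: pivot 1 → sign +
step 2: pivot 1 → sign +
step 3: pivot -3/2 → sign −
signature = (3, 1, 0)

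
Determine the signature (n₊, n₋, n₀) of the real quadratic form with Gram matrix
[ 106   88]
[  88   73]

Answer: (1, 1, 0)

Derivation:
step 0: pivot 106 → sign +
step 1: pivot -3/53 → sign −
signature = (1, 1, 0)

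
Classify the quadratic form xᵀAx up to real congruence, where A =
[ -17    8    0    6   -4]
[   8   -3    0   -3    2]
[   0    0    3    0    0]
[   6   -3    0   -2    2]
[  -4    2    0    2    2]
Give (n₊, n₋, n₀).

Answer: (3, 2, 0)

Derivation:
step 0: pivot -17 → sign −
step 1: pivot 13/17 → sign +
step 2: pivot 3 → sign +
step 3: pivot 1/13 → sign +
step 4: pivot -2 → sign −
signature = (3, 2, 0)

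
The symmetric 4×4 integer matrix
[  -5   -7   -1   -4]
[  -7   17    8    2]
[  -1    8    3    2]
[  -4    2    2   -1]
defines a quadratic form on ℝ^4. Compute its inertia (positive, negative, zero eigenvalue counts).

step 0: pivot -5 → sign −
step 1: pivot 134/5 → sign +
step 2: pivot -13/134 → sign −
step 3: pivot 3/13 → sign +
signature = (2, 2, 0)

Answer: (2, 2, 0)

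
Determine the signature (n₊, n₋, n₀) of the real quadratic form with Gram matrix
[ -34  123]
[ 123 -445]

Answer: (0, 2, 0)

Derivation:
step 0: pivot -34 → sign −
step 1: pivot -1/34 → sign −
signature = (0, 2, 0)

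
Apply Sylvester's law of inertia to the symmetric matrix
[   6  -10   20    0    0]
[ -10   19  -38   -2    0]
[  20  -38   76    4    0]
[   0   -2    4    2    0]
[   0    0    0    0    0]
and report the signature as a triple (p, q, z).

step 0: pivot 6 → sign +
step 1: pivot 7/3 → sign +
step 2: pivot 2/7 → sign +
step 3: row/col 3 already zero → sign 0
step 4: row/col 4 already zero → sign 0
signature = (3, 0, 2)

Answer: (3, 0, 2)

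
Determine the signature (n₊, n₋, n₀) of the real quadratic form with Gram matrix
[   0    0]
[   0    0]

step 0: row/col 0 already zero → sign 0
step 1: row/col 1 already zero → sign 0
signature = (0, 0, 2)

Answer: (0, 0, 2)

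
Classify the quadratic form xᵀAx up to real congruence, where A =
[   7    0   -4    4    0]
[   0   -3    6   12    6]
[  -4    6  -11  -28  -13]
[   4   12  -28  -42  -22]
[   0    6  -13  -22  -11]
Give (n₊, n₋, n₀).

step 0: pivot 7 → sign +
step 1: pivot -3 → sign −
step 2: pivot -9/7 → sign −
step 3: pivot 6 → sign +
step 4: pivot -2/27 → sign −
signature = (2, 3, 0)

Answer: (2, 3, 0)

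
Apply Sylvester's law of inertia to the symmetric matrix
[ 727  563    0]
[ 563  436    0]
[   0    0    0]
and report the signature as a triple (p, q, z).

Answer: (2, 0, 1)

Derivation:
step 0: pivot 727 → sign +
step 1: pivot 3/727 → sign +
step 2: row/col 2 already zero → sign 0
signature = (2, 0, 1)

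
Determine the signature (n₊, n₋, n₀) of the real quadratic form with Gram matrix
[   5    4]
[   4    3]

step 0: pivot 5 → sign +
step 1: pivot -1/5 → sign −
signature = (1, 1, 0)

Answer: (1, 1, 0)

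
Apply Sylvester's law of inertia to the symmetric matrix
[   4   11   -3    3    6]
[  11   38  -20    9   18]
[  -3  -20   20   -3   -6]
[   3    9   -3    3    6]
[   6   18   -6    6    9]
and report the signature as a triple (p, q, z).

Answer: (3, 2, 0)

Derivation:
step 0: pivot 4 → sign +
step 1: pivot 31/4 → sign +
step 2: pivot -2/31 → sign −
step 3: pivot 3 → sign +
step 4: pivot -3 → sign −
signature = (3, 2, 0)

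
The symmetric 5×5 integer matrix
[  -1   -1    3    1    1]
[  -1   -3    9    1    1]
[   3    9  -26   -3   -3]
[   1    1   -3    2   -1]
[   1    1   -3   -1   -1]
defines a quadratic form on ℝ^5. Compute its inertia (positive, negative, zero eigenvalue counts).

Answer: (2, 2, 1)

Derivation:
step 0: pivot -1 → sign −
step 1: pivot -2 → sign −
step 2: pivot 1 → sign +
step 3: pivot 3 → sign +
step 4: row/col 4 already zero → sign 0
signature = (2, 2, 1)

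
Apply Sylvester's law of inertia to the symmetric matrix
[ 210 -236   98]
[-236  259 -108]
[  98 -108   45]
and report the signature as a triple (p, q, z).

Answer: (1, 2, 0)

Derivation:
step 0: pivot 210 → sign +
step 1: pivot -653/105 → sign −
step 2: pivot -1/653 → sign −
signature = (1, 2, 0)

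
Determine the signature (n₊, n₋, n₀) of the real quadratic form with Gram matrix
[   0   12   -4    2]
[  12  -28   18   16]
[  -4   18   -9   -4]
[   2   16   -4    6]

step 0: pivot -28 → sign −
step 1: pivot 36/7 → sign +
step 2: pivot -1/9 → sign −
step 3: row/col 3 already zero → sign 0
signature = (1, 2, 1)

Answer: (1, 2, 1)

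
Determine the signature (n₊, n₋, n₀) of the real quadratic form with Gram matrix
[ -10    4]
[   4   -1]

Answer: (1, 1, 0)

Derivation:
step 0: pivot -10 → sign −
step 1: pivot 3/5 → sign +
signature = (1, 1, 0)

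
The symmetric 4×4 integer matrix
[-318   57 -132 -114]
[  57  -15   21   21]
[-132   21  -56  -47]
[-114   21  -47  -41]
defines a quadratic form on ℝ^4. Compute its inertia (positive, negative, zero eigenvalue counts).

Answer: (1, 3, 0)

Derivation:
step 0: pivot -318 → sign −
step 1: pivot -507/106 → sign −
step 2: pivot 46/169 → sign +
step 3: pivot -3/46 → sign −
signature = (1, 3, 0)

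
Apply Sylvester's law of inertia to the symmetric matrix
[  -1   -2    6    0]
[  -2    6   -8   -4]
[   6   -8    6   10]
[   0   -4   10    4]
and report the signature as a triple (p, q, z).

step 0: pivot -1 → sign −
step 1: pivot 10 → sign +
step 2: pivot 2 → sign +
step 3: pivot 2/5 → sign +
signature = (3, 1, 0)

Answer: (3, 1, 0)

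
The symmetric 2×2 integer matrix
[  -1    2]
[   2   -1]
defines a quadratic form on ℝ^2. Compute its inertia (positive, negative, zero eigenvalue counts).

Answer: (1, 1, 0)

Derivation:
step 0: pivot -1 → sign −
step 1: pivot 3 → sign +
signature = (1, 1, 0)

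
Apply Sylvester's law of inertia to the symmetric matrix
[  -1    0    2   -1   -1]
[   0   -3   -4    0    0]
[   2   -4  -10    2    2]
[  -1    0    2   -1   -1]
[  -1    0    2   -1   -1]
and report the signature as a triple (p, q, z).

Answer: (0, 3, 2)

Derivation:
step 0: pivot -1 → sign −
step 1: pivot -3 → sign −
step 2: pivot -2/3 → sign −
step 3: row/col 3 already zero → sign 0
step 4: row/col 4 already zero → sign 0
signature = (0, 3, 2)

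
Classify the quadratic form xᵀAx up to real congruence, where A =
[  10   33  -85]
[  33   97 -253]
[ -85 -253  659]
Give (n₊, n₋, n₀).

step 0: pivot 10 → sign +
step 1: pivot -119/10 → sign −
step 2: pivot 6/119 → sign +
signature = (2, 1, 0)

Answer: (2, 1, 0)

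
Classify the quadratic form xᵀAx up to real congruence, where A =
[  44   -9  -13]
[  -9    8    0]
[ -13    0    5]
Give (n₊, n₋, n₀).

Answer: (3, 0, 0)

Derivation:
step 0: pivot 44 → sign +
step 1: pivot 271/44 → sign +
step 2: pivot 3/271 → sign +
signature = (3, 0, 0)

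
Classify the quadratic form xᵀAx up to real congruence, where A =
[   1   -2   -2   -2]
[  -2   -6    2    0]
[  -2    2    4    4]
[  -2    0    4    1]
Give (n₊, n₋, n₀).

step 0: pivot 1 → sign +
step 1: pivot -10 → sign −
step 2: pivot 2/5 → sign +
step 3: pivot -3 → sign −
signature = (2, 2, 0)

Answer: (2, 2, 0)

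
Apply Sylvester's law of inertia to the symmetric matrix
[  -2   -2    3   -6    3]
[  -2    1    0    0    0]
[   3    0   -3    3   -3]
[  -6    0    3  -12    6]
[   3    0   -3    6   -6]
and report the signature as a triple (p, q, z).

Answer: (1, 4, 0)

Derivation:
step 0: pivot -2 → sign −
step 1: pivot 3 → sign +
step 2: pivot -3/2 → sign −
step 3: pivot -6 → sign −
step 4: pivot -3/2 → sign −
signature = (1, 4, 0)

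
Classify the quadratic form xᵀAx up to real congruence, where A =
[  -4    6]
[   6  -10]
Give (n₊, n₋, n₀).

step 0: pivot -4 → sign −
step 1: pivot -1 → sign −
signature = (0, 2, 0)

Answer: (0, 2, 0)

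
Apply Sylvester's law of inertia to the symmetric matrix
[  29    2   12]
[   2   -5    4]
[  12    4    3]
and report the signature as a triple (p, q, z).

step 0: pivot 29 → sign +
step 1: pivot -149/29 → sign −
step 2: pivot -1/149 → sign −
signature = (1, 2, 0)

Answer: (1, 2, 0)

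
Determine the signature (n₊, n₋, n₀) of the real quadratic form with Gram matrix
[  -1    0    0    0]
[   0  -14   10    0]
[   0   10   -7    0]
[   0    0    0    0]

step 0: pivot -1 → sign −
step 1: pivot -14 → sign −
step 2: pivot 1/7 → sign +
step 3: row/col 3 already zero → sign 0
signature = (1, 2, 1)

Answer: (1, 2, 1)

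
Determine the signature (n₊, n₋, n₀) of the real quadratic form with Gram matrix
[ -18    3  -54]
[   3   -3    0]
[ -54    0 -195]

step 0: pivot -18 → sign −
step 1: pivot -5/2 → sign −
step 2: pivot -3/5 → sign −
signature = (0, 3, 0)

Answer: (0, 3, 0)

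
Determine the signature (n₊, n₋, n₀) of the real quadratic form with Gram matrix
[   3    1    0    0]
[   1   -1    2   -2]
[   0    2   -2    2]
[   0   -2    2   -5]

step 0: pivot 3 → sign +
step 1: pivot -4/3 → sign −
step 2: pivot 1 → sign +
step 3: pivot -3 → sign −
signature = (2, 2, 0)

Answer: (2, 2, 0)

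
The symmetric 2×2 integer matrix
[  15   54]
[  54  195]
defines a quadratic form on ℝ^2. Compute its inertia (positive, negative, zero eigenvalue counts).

Answer: (2, 0, 0)

Derivation:
step 0: pivot 15 → sign +
step 1: pivot 3/5 → sign +
signature = (2, 0, 0)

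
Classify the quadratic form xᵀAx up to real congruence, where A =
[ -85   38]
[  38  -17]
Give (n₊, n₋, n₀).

step 0: pivot -85 → sign −
step 1: pivot -1/85 → sign −
signature = (0, 2, 0)

Answer: (0, 2, 0)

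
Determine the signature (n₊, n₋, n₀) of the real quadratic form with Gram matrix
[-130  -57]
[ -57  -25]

step 0: pivot -130 → sign −
step 1: pivot -1/130 → sign −
signature = (0, 2, 0)

Answer: (0, 2, 0)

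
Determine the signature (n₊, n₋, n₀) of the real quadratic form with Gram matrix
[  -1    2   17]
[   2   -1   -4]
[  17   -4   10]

Answer: (1, 2, 0)

Derivation:
step 0: pivot -1 → sign −
step 1: pivot 3 → sign +
step 2: pivot -1 → sign −
signature = (1, 2, 0)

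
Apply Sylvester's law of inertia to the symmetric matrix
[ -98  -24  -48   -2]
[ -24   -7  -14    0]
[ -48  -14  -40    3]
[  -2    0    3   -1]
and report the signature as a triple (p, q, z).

Answer: (1, 3, 0)

Derivation:
step 0: pivot -98 → sign −
step 1: pivot -55/49 → sign −
step 2: pivot -12 → sign −
step 3: pivot 1/220 → sign +
signature = (1, 3, 0)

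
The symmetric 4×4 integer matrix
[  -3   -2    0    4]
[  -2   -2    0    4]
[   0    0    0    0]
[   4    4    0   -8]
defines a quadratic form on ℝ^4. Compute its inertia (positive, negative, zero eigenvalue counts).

step 0: pivot -3 → sign −
step 1: pivot -2/3 → sign −
step 2: row/col 2 already zero → sign 0
step 3: row/col 3 already zero → sign 0
signature = (0, 2, 2)

Answer: (0, 2, 2)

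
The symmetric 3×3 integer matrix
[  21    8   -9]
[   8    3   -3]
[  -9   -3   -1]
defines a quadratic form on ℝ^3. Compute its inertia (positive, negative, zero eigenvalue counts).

Answer: (1, 2, 0)

Derivation:
step 0: pivot 21 → sign +
step 1: pivot -1/21 → sign −
step 2: pivot -1 → sign −
signature = (1, 2, 0)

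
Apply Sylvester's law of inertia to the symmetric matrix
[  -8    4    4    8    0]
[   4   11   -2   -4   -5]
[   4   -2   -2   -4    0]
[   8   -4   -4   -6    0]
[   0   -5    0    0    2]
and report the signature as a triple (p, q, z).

Answer: (3, 1, 1)

Derivation:
step 0: pivot -8 → sign −
step 1: pivot 13 → sign +
step 2: pivot 2 → sign +
step 3: pivot 1/13 → sign +
step 4: row/col 4 already zero → sign 0
signature = (3, 1, 1)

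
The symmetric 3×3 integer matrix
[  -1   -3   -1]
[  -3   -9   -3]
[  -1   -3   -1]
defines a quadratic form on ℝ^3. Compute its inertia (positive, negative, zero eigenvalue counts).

Answer: (0, 1, 2)

Derivation:
step 0: pivot -1 → sign −
step 1: row/col 1 already zero → sign 0
step 2: row/col 2 already zero → sign 0
signature = (0, 1, 2)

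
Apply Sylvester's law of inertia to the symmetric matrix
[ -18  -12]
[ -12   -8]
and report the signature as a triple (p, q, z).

Answer: (0, 1, 1)

Derivation:
step 0: pivot -18 → sign −
step 1: row/col 1 already zero → sign 0
signature = (0, 1, 1)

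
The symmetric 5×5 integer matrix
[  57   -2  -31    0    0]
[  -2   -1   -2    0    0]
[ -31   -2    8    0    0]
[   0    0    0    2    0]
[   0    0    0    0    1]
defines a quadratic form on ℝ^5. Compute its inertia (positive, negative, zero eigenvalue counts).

step 0: pivot 57 → sign +
step 1: pivot -61/57 → sign −
step 2: pivot 3/61 → sign +
step 3: pivot 2 → sign +
step 4: pivot 1 → sign +
signature = (4, 1, 0)

Answer: (4, 1, 0)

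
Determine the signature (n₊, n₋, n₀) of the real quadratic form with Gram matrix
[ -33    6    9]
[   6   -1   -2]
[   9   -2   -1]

Answer: (1, 1, 1)

Derivation:
step 0: pivot -33 → sign −
step 1: pivot 1/11 → sign +
step 2: row/col 2 already zero → sign 0
signature = (1, 1, 1)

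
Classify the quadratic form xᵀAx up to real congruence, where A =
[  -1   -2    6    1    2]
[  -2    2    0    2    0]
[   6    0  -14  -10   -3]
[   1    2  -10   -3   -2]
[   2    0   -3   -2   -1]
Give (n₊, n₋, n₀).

Answer: (3, 2, 0)

Derivation:
step 0: pivot -1 → sign −
step 1: pivot 6 → sign +
step 2: pivot -2 → sign −
step 3: pivot 6 → sign +
step 4: pivot 1/6 → sign +
signature = (3, 2, 0)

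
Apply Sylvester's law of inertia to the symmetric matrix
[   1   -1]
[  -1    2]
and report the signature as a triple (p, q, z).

Answer: (2, 0, 0)

Derivation:
step 0: pivot 1 → sign +
step 1: pivot 1 → sign +
signature = (2, 0, 0)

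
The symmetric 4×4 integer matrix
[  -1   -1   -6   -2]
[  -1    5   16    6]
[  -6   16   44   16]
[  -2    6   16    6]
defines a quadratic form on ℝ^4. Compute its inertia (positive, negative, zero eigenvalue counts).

Answer: (2, 2, 0)

Derivation:
step 0: pivot -1 → sign −
step 1: pivot 6 → sign +
step 2: pivot -2/3 → sign −
step 3: pivot 2 → sign +
signature = (2, 2, 0)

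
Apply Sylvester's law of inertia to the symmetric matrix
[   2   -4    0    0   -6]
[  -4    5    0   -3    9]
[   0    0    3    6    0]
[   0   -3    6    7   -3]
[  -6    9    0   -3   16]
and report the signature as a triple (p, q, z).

step 0: pivot 2 → sign +
step 1: pivot -3 → sign −
step 2: pivot 3 → sign +
step 3: pivot -2 → sign −
step 4: pivot 1 → sign +
signature = (3, 2, 0)

Answer: (3, 2, 0)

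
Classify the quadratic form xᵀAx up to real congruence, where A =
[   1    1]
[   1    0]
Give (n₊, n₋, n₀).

Answer: (1, 1, 0)

Derivation:
step 0: pivot 1 → sign +
step 1: pivot -1 → sign −
signature = (1, 1, 0)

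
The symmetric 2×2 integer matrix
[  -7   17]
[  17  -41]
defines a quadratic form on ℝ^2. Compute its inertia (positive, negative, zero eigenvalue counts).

step 0: pivot -7 → sign −
step 1: pivot 2/7 → sign +
signature = (1, 1, 0)

Answer: (1, 1, 0)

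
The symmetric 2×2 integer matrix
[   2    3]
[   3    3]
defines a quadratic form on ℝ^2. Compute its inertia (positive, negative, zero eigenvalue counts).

step 0: pivot 2 → sign +
step 1: pivot -3/2 → sign −
signature = (1, 1, 0)

Answer: (1, 1, 0)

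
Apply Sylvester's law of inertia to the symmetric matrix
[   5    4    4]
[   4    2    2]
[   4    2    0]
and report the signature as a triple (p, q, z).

step 0: pivot 5 → sign +
step 1: pivot -6/5 → sign −
step 2: pivot -2 → sign −
signature = (1, 2, 0)

Answer: (1, 2, 0)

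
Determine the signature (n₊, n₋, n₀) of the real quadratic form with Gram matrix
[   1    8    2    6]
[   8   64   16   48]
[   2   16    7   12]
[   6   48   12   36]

step 0: pivot 1 → sign +
step 1: pivot 3 → sign +
step 2: row/col 2 already zero → sign 0
step 3: row/col 3 already zero → sign 0
signature = (2, 0, 2)

Answer: (2, 0, 2)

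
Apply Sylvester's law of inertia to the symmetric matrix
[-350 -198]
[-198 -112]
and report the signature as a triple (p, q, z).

step 0: pivot -350 → sign −
step 1: pivot 2/175 → sign +
signature = (1, 1, 0)

Answer: (1, 1, 0)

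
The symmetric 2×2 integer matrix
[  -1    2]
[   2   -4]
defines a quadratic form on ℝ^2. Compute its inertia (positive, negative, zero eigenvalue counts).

Answer: (0, 1, 1)

Derivation:
step 0: pivot -1 → sign −
step 1: row/col 1 already zero → sign 0
signature = (0, 1, 1)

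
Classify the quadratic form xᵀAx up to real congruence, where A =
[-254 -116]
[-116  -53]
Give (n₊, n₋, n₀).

step 0: pivot -254 → sign −
step 1: pivot -3/127 → sign −
signature = (0, 2, 0)

Answer: (0, 2, 0)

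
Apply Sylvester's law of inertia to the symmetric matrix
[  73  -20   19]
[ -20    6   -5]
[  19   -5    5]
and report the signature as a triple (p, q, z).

step 0: pivot 73 → sign +
step 1: pivot 38/73 → sign +
step 2: pivot -1/38 → sign −
signature = (2, 1, 0)

Answer: (2, 1, 0)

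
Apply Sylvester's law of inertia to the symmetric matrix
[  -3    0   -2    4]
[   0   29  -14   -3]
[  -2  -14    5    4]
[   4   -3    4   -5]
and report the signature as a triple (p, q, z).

Answer: (2, 2, 0)

Derivation:
step 0: pivot -3 → sign −
step 1: pivot 29 → sign +
step 2: pivot -37/87 → sign −
step 3: pivot 2/37 → sign +
signature = (2, 2, 0)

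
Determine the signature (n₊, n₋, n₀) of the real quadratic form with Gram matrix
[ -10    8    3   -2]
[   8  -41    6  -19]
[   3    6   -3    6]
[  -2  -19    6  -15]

step 0: pivot -10 → sign −
step 1: pivot -173/5 → sign −
step 2: pivot -21/346 → sign −
step 3: pivot 2/7 → sign +
signature = (1, 3, 0)

Answer: (1, 3, 0)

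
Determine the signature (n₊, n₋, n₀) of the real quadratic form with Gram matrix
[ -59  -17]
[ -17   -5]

step 0: pivot -59 → sign −
step 1: pivot -6/59 → sign −
signature = (0, 2, 0)

Answer: (0, 2, 0)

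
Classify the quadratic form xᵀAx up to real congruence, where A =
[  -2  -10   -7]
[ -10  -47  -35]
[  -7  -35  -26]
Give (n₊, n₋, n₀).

Answer: (1, 2, 0)

Derivation:
step 0: pivot -2 → sign −
step 1: pivot 3 → sign +
step 2: pivot -3/2 → sign −
signature = (1, 2, 0)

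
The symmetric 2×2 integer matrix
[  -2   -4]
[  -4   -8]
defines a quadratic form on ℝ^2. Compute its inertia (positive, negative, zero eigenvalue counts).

step 0: pivot -2 → sign −
step 1: row/col 1 already zero → sign 0
signature = (0, 1, 1)

Answer: (0, 1, 1)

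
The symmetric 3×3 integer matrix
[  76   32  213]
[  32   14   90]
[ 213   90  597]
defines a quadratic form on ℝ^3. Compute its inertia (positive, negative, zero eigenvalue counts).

step 0: pivot 76 → sign +
step 1: pivot 10/19 → sign +
step 2: pivot -3/20 → sign −
signature = (2, 1, 0)

Answer: (2, 1, 0)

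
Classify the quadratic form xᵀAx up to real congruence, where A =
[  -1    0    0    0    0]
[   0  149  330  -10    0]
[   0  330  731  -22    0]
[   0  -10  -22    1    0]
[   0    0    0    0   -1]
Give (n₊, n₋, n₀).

step 0: pivot -1 → sign −
step 1: pivot 149 → sign +
step 2: pivot 19/149 → sign +
step 3: pivot 3/19 → sign +
step 4: pivot -1 → sign −
signature = (3, 2, 0)

Answer: (3, 2, 0)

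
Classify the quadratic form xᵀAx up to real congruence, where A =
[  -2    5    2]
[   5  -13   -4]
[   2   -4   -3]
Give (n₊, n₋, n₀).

step 0: pivot -2 → sign −
step 1: pivot -1/2 → sign −
step 2: pivot 1 → sign +
signature = (1, 2, 0)

Answer: (1, 2, 0)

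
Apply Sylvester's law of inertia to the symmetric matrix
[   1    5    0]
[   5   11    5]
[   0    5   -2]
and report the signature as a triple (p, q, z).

Answer: (1, 2, 0)

Derivation:
step 0: pivot 1 → sign +
step 1: pivot -14 → sign −
step 2: pivot -3/14 → sign −
signature = (1, 2, 0)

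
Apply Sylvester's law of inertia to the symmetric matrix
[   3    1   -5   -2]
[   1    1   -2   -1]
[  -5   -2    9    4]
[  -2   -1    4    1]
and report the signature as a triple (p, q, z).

step 0: pivot 3 → sign +
step 1: pivot 2/3 → sign +
step 2: pivot 1/2 → sign +
step 3: pivot -1 → sign −
signature = (3, 1, 0)

Answer: (3, 1, 0)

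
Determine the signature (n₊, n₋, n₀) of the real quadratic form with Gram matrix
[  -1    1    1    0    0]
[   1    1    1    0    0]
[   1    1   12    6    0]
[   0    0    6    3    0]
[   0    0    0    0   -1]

step 0: pivot -1 → sign −
step 1: pivot 2 → sign +
step 2: pivot 11 → sign +
step 3: pivot -3/11 → sign −
step 4: pivot -1 → sign −
signature = (2, 3, 0)

Answer: (2, 3, 0)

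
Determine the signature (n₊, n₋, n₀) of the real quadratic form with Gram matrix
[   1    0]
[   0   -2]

Answer: (1, 1, 0)

Derivation:
step 0: pivot 1 → sign +
step 1: pivot -2 → sign −
signature = (1, 1, 0)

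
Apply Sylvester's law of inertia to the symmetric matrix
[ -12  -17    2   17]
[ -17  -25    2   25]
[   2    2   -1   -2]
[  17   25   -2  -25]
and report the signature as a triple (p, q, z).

Answer: (1, 2, 1)

Derivation:
step 0: pivot -12 → sign −
step 1: pivot -11/12 → sign −
step 2: pivot 1/11 → sign +
step 3: row/col 3 already zero → sign 0
signature = (1, 2, 1)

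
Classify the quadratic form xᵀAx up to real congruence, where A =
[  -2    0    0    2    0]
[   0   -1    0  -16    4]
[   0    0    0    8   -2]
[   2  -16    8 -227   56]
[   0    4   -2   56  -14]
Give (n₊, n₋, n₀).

Answer: (1, 4, 0)

Derivation:
step 0: pivot -2 → sign −
step 1: pivot -1 → sign −
step 2: pivot 31 → sign +
step 3: pivot -64/31 → sign −
step 4: pivot -1/16 → sign −
signature = (1, 4, 0)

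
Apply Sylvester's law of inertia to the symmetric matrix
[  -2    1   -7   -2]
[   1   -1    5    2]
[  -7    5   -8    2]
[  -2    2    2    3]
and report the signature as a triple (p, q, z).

Answer: (2, 2, 0)

Derivation:
step 0: pivot -2 → sign −
step 1: pivot -1/2 → sign −
step 2: pivot 21 → sign +
step 3: pivot 1/7 → sign +
signature = (2, 2, 0)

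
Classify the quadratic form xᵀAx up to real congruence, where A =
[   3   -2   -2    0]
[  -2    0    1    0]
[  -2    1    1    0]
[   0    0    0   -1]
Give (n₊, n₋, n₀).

step 0: pivot 3 → sign +
step 1: pivot -4/3 → sign −
step 2: pivot -1/4 → sign −
step 3: pivot -1 → sign −
signature = (1, 3, 0)

Answer: (1, 3, 0)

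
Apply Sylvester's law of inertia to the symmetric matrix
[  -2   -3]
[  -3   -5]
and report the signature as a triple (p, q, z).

Answer: (0, 2, 0)

Derivation:
step 0: pivot -2 → sign −
step 1: pivot -1/2 → sign −
signature = (0, 2, 0)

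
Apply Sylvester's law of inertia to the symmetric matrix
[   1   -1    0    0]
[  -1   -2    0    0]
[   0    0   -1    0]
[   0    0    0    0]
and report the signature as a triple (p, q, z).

step 0: pivot 1 → sign +
step 1: pivot -3 → sign −
step 2: pivot -1 → sign −
step 3: row/col 3 already zero → sign 0
signature = (1, 2, 1)

Answer: (1, 2, 1)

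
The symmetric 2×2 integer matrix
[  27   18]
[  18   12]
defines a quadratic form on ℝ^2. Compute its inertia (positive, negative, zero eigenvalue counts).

step 0: pivot 27 → sign +
step 1: row/col 1 already zero → sign 0
signature = (1, 0, 1)

Answer: (1, 0, 1)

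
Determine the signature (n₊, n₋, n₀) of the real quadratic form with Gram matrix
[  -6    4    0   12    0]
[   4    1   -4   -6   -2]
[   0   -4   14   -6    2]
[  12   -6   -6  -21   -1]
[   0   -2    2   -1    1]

step 0: pivot -6 → sign −
step 1: pivot 11/3 → sign +
step 2: pivot 106/11 → sign +
step 3: pivot 21/53 → sign +
step 4: pivot -2/21 → sign −
signature = (3, 2, 0)

Answer: (3, 2, 0)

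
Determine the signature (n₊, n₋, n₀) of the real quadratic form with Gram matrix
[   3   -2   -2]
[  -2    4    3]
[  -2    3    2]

Answer: (2, 1, 0)

Derivation:
step 0: pivot 3 → sign +
step 1: pivot 8/3 → sign +
step 2: pivot -3/8 → sign −
signature = (2, 1, 0)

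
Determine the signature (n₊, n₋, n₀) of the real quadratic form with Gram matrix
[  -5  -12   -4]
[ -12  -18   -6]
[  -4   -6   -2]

Answer: (1, 1, 1)

Derivation:
step 0: pivot -5 → sign −
step 1: pivot 54/5 → sign +
step 2: row/col 2 already zero → sign 0
signature = (1, 1, 1)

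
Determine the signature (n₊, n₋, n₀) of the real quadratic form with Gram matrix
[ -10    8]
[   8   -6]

step 0: pivot -10 → sign −
step 1: pivot 2/5 → sign +
signature = (1, 1, 0)

Answer: (1, 1, 0)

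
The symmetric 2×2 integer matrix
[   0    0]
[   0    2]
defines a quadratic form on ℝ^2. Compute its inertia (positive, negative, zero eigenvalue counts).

Answer: (1, 0, 1)

Derivation:
step 0: pivot 2 → sign +
step 1: row/col 1 already zero → sign 0
signature = (1, 0, 1)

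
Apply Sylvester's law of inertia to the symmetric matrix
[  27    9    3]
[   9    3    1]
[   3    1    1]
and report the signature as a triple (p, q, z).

step 0: pivot 27 → sign +
step 1: pivot 2/3 → sign +
step 2: row/col 2 already zero → sign 0
signature = (2, 0, 1)

Answer: (2, 0, 1)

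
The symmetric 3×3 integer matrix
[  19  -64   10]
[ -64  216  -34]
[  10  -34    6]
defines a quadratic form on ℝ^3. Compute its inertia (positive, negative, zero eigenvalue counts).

Answer: (3, 0, 0)

Derivation:
step 0: pivot 19 → sign +
step 1: pivot 8/19 → sign +
step 2: pivot 1/2 → sign +
signature = (3, 0, 0)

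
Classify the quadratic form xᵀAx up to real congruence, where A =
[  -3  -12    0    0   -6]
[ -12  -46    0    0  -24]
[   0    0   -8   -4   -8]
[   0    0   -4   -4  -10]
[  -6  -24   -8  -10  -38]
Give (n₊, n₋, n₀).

Answer: (1, 3, 1)

Derivation:
step 0: pivot -3 → sign −
step 1: pivot 2 → sign +
step 2: pivot -8 → sign −
step 3: pivot -2 → sign −
step 4: row/col 4 already zero → sign 0
signature = (1, 3, 1)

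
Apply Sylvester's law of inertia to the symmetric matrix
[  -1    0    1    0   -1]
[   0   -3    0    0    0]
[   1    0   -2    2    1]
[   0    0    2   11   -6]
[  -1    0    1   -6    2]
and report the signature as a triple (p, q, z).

Answer: (2, 3, 0)

Derivation:
step 0: pivot -1 → sign −
step 1: pivot -3 → sign −
step 2: pivot -1 → sign −
step 3: pivot 15 → sign +
step 4: pivot 3/5 → sign +
signature = (2, 3, 0)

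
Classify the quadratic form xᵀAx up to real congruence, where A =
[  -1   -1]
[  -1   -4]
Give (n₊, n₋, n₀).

Answer: (0, 2, 0)

Derivation:
step 0: pivot -1 → sign −
step 1: pivot -3 → sign −
signature = (0, 2, 0)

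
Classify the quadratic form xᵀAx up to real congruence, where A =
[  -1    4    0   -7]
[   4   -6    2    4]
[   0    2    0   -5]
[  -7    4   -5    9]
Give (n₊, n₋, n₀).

step 0: pivot -1 → sign −
step 1: pivot 10 → sign +
step 2: pivot -2/5 → sign −
step 3: pivot 1/2 → sign +
signature = (2, 2, 0)

Answer: (2, 2, 0)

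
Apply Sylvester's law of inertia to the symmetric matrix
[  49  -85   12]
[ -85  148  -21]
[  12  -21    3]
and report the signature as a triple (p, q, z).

Answer: (2, 0, 1)

Derivation:
step 0: pivot 49 → sign +
step 1: pivot 27/49 → sign +
step 2: row/col 2 already zero → sign 0
signature = (2, 0, 1)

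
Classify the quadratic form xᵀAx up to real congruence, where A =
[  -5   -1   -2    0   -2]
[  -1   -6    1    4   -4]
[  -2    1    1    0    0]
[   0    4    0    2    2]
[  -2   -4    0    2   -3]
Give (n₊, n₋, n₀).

Answer: (2, 3, 0)

Derivation:
step 0: pivot -5 → sign −
step 1: pivot -29/5 → sign −
step 2: pivot 62/29 → sign +
step 3: pivot 134/31 → sign +
step 4: pivot -1/67 → sign −
signature = (2, 3, 0)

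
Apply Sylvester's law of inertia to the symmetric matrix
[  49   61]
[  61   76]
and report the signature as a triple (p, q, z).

step 0: pivot 49 → sign +
step 1: pivot 3/49 → sign +
signature = (2, 0, 0)

Answer: (2, 0, 0)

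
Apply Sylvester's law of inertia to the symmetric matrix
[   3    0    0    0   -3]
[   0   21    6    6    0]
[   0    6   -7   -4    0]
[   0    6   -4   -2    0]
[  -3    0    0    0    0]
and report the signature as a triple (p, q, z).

step 0: pivot 3 → sign +
step 1: pivot 21 → sign +
step 2: pivot -61/7 → sign −
step 3: pivot 2/61 → sign +
step 4: pivot -3 → sign −
signature = (3, 2, 0)

Answer: (3, 2, 0)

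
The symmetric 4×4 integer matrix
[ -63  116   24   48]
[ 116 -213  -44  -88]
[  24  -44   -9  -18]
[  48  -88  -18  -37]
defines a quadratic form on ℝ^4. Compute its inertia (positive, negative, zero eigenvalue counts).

step 0: pivot -63 → sign −
step 1: pivot 37/63 → sign +
step 2: pivot 3/37 → sign +
step 3: pivot -1 → sign −
signature = (2, 2, 0)

Answer: (2, 2, 0)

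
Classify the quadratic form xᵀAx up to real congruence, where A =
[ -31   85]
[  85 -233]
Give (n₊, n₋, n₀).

step 0: pivot -31 → sign −
step 1: pivot 2/31 → sign +
signature = (1, 1, 0)

Answer: (1, 1, 0)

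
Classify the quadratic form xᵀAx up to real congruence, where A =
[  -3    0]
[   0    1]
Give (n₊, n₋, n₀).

Answer: (1, 1, 0)

Derivation:
step 0: pivot -3 → sign −
step 1: pivot 1 → sign +
signature = (1, 1, 0)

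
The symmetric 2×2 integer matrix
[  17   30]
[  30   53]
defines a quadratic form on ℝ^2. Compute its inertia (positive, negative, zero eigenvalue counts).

Answer: (2, 0, 0)

Derivation:
step 0: pivot 17 → sign +
step 1: pivot 1/17 → sign +
signature = (2, 0, 0)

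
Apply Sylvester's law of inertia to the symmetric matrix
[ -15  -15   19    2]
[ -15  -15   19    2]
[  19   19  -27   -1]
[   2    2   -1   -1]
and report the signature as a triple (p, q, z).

step 0: pivot -15 → sign −
step 1: pivot -44/15 → sign −
step 2: pivot 3/44 → sign +
step 3: row/col 3 already zero → sign 0
signature = (1, 2, 1)

Answer: (1, 2, 1)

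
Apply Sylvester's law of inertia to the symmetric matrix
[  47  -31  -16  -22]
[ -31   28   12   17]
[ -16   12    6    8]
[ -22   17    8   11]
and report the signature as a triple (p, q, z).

Answer: (3, 1, 0)

Derivation:
step 0: pivot 47 → sign +
step 1: pivot 355/47 → sign +
step 2: pivot 98/355 → sign +
step 3: pivot -6/49 → sign −
signature = (3, 1, 0)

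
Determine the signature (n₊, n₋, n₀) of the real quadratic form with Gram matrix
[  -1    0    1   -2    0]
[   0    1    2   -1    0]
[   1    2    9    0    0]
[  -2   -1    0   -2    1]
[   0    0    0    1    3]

Answer: (4, 1, 0)

Derivation:
step 0: pivot -1 → sign −
step 1: pivot 1 → sign +
step 2: pivot 6 → sign +
step 3: pivot 1 → sign +
step 4: pivot 2 → sign +
signature = (4, 1, 0)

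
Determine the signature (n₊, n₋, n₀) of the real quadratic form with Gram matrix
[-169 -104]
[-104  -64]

step 0: pivot -169 → sign −
step 1: row/col 1 already zero → sign 0
signature = (0, 1, 1)

Answer: (0, 1, 1)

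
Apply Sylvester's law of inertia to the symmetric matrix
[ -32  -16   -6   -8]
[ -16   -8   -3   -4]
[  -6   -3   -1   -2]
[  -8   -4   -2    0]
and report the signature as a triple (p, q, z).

step 0: pivot -32 → sign −
step 1: pivot 1/8 → sign +
step 2: row/col 2 already zero → sign 0
step 3: row/col 3 already zero → sign 0
signature = (1, 1, 2)

Answer: (1, 1, 2)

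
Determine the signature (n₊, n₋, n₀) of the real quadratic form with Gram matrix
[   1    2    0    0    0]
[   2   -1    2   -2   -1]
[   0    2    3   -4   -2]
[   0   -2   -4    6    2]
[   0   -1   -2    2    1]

step 0: pivot 1 → sign +
step 1: pivot -5 → sign −
step 2: pivot 19/5 → sign +
step 3: pivot 14/19 → sign +
step 4: pivot -6/7 → sign −
signature = (3, 2, 0)

Answer: (3, 2, 0)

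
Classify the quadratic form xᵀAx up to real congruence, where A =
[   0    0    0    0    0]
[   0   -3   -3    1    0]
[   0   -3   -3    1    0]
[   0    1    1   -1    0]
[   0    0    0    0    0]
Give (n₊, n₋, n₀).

step 0: pivot -3 → sign −
step 1: pivot -2/3 → sign −
step 2: row/col 2 already zero → sign 0
step 3: row/col 3 already zero → sign 0
step 4: row/col 4 already zero → sign 0
signature = (0, 2, 3)

Answer: (0, 2, 3)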